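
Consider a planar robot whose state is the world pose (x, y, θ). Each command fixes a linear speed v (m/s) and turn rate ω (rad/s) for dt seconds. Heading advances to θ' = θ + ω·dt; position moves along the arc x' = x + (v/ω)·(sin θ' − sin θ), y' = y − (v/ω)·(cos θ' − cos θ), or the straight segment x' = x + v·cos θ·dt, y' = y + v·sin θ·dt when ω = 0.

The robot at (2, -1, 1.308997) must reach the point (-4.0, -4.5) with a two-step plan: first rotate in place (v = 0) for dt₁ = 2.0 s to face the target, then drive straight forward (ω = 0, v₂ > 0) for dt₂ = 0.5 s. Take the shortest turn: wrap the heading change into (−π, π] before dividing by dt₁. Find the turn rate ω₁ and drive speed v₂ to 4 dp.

ω₁ = 1.1803, v₂ = 13.8924

heading to target = atan2(-4.5−-1, -4−2) = -2.6135
Δθ = wrap(-2.6135 − 1.3090) = 2.3607; ω₁ = Δθ/dt₁ = 1.1803
distance = √((-4−2)² + (-4.5−-1)²) = 6.9462; v₂ = distance/dt₂ = 13.8924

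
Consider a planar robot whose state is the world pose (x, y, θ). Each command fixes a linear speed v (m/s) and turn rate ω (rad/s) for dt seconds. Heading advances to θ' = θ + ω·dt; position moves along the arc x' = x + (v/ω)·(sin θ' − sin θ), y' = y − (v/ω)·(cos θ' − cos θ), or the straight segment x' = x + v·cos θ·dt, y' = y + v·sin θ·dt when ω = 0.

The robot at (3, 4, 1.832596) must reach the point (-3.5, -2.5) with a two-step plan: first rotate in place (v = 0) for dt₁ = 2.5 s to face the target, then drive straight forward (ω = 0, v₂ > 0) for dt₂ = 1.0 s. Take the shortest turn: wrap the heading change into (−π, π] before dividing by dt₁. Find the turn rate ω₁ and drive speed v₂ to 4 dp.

ω₁ = 0.8378, v₂ = 9.1924

heading to target = atan2(-2.5−4, -3.5−3) = -2.3562
Δθ = wrap(-2.3562 − 1.8326) = 2.0944; ω₁ = Δθ/dt₁ = 0.8378
distance = √((-3.5−3)² + (-2.5−4)²) = 9.1924; v₂ = distance/dt₂ = 9.1924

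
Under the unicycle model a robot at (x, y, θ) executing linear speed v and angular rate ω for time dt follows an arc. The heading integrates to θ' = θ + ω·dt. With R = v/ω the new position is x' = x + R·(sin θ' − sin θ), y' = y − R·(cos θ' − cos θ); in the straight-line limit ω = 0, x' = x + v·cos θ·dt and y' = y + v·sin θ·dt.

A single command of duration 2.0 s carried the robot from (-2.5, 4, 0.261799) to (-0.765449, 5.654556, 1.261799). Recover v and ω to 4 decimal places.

v = 1.2500, ω = 0.5000

Δθ = 1.261799 − 0.261799 = 1.000000
ω = Δθ/dt = 1.000000/2.0 = 0.5000
R = Δx/(sin θ' − sin θ) = 2.5000
v = R·ω = 2.5000·0.5000 = 1.2500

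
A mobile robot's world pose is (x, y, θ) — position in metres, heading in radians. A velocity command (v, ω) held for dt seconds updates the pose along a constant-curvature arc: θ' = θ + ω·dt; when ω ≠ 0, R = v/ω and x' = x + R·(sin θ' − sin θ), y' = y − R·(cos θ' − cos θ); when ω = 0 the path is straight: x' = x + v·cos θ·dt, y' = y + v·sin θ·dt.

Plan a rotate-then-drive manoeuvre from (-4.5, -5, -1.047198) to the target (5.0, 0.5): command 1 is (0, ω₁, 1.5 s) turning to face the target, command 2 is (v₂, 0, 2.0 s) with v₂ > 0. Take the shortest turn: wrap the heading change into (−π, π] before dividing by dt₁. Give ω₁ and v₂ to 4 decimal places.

heading to target = atan2(0.5−-5, 5−-4.5) = 0.5248
Δθ = wrap(0.5248 − -1.0472) = 1.5720; ω₁ = Δθ/dt₁ = 1.0480
distance = √((5−-4.5)² + (0.5−-5)²) = 10.9772; v₂ = distance/dt₂ = 5.4886

ω₁ = 1.0480, v₂ = 5.4886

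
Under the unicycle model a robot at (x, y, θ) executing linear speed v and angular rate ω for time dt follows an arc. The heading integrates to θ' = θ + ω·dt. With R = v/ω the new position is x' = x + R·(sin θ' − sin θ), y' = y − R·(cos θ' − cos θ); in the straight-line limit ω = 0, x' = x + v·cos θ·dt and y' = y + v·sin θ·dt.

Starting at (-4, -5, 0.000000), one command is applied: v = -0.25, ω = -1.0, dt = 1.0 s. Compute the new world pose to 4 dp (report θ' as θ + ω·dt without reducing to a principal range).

θ' = 0.0000 + -1.0·1.0 = -1.0000
R = v/ω = -0.25/-1.0 = 0.2500
x' = -4 + 0.2500·(sin -1.0000 − sin 0.0000) = -4.2104
y' = -5 − 0.2500·(cos -1.0000 − cos 0.0000) = -4.8851

(-4.2104, -4.8851, -1.0000)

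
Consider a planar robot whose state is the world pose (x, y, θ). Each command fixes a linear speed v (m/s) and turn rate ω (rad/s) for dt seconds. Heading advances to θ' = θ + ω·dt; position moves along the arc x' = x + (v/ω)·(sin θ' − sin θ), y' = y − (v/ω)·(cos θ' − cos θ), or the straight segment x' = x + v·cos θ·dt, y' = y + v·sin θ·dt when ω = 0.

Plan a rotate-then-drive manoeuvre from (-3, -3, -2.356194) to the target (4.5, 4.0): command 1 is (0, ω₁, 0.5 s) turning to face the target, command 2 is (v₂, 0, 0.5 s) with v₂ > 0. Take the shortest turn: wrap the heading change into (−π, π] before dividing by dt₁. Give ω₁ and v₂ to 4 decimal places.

ω₁ = 6.2142, v₂ = 20.5183

heading to target = atan2(4−-3, 4.5−-3) = 0.7509
Δθ = wrap(0.7509 − -2.3562) = 3.1071; ω₁ = Δθ/dt₁ = 6.2142
distance = √((4.5−-3)² + (4−-3)²) = 10.2591; v₂ = distance/dt₂ = 20.5183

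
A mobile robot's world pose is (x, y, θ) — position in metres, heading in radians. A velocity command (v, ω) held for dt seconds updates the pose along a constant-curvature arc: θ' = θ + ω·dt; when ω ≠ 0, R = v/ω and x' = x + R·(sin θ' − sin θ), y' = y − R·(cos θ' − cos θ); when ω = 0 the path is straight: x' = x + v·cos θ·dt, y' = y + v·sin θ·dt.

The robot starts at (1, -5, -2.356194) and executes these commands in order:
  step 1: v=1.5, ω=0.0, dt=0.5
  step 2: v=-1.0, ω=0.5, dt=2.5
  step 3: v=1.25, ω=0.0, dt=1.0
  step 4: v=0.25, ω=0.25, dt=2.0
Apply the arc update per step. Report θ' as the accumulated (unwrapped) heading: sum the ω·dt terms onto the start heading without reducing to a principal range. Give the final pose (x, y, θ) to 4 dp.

(1.7278, -4.7112, -0.6062)

step 1: θ'=-2.3562 (straight) → pose (0.4697, -5.5303, -2.3562)
step 2: θ'=-1.1062 (R=-2.0000) → pose (0.8435, -3.2200, -1.1062)
step 3: θ'=-1.1062 (straight) → pose (1.4035, -4.3375, -1.1062)
step 4: θ'=-0.6062 (R=1.0000) → pose (1.7278, -4.7112, -0.6062)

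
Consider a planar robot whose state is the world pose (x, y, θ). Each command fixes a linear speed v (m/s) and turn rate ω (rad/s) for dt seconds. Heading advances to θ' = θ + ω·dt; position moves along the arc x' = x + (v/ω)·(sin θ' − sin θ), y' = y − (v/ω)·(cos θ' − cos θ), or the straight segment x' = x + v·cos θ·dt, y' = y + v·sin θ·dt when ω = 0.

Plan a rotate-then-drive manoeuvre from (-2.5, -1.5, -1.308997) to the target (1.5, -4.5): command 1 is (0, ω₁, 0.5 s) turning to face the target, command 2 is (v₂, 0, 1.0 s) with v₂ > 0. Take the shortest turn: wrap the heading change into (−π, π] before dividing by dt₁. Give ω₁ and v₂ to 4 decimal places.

ω₁ = 1.3310, v₂ = 5.0000

heading to target = atan2(-4.5−-1.5, 1.5−-2.5) = -0.6435
Δθ = wrap(-0.6435 − -1.3090) = 0.6655; ω₁ = Δθ/dt₁ = 1.3310
distance = √((1.5−-2.5)² + (-4.5−-1.5)²) = 5.0000; v₂ = distance/dt₂ = 5.0000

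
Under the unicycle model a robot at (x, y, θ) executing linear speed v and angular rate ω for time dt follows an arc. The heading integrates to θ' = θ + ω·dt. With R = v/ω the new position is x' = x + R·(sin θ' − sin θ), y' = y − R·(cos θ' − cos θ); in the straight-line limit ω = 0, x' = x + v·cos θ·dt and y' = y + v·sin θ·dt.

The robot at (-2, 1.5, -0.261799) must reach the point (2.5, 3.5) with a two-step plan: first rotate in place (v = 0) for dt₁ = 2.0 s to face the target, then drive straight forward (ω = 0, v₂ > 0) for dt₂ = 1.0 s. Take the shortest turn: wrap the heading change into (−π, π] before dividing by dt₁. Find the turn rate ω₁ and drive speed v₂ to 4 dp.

heading to target = atan2(3.5−1.5, 2.5−-2) = 0.4182
Δθ = wrap(0.4182 − -0.2618) = 0.6800; ω₁ = Δθ/dt₁ = 0.3400
distance = √((2.5−-2)² + (3.5−1.5)²) = 4.9244; v₂ = distance/dt₂ = 4.9244

ω₁ = 0.3400, v₂ = 4.9244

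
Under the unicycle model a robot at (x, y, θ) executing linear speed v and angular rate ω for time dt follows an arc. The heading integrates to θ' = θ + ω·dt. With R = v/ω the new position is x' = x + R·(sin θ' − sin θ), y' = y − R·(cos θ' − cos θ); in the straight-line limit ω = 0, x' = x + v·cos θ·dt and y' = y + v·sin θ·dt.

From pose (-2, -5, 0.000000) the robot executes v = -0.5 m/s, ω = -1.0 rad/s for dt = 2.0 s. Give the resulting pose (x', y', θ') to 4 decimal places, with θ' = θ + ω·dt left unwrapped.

(-2.4546, -4.2919, -2.0000)

θ' = 0.0000 + -1.0·2.0 = -2.0000
R = v/ω = -0.5/-1.0 = 0.5000
x' = -2 + 0.5000·(sin -2.0000 − sin 0.0000) = -2.4546
y' = -5 − 0.5000·(cos -2.0000 − cos 0.0000) = -4.2919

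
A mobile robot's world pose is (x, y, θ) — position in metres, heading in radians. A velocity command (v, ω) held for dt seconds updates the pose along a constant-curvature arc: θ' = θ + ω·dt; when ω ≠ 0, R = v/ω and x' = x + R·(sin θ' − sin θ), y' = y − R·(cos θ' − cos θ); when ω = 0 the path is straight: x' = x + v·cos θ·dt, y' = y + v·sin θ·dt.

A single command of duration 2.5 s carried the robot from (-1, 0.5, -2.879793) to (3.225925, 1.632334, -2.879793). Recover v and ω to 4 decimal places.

Δθ = -2.879793 − -2.879793 = 0.000000
ω = Δθ/dt = 0.000000/2.5 = 0.0000
ω = 0 → v = (Δx·cos θ + Δy·sin θ)/dt = -1.7500

v = -1.7500, ω = 0.0000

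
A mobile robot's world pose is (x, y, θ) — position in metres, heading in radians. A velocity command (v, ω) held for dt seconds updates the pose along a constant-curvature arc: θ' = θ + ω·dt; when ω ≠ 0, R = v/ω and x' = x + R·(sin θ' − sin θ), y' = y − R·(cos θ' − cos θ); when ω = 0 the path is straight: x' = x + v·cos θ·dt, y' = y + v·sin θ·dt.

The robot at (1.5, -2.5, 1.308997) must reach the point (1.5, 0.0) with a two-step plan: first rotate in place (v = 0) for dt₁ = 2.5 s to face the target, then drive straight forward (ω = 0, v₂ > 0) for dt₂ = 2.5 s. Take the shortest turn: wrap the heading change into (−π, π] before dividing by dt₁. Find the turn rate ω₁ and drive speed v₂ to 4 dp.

heading to target = atan2(0−-2.5, 1.5−1.5) = 1.5708
Δθ = wrap(1.5708 − 1.3090) = 0.2618; ω₁ = Δθ/dt₁ = 0.1047
distance = √((1.5−1.5)² + (0−-2.5)²) = 2.5000; v₂ = distance/dt₂ = 1.0000

ω₁ = 0.1047, v₂ = 1.0000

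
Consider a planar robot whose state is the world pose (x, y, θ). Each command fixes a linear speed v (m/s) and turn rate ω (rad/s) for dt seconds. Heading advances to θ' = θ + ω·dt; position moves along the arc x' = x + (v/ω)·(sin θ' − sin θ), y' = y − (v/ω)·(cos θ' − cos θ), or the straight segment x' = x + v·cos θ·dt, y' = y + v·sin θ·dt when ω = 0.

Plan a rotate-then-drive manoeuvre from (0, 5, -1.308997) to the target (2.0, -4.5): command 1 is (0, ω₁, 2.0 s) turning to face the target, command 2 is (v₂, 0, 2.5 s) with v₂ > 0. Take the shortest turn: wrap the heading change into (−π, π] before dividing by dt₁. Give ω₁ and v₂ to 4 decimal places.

ω₁ = -0.0272, v₂ = 3.8833

heading to target = atan2(-4.5−5, 2−0) = -1.3633
Δθ = wrap(-1.3633 − -1.3090) = -0.0543; ω₁ = Δθ/dt₁ = -0.0272
distance = √((2−0)² + (-4.5−5)²) = 9.7082; v₂ = distance/dt₂ = 3.8833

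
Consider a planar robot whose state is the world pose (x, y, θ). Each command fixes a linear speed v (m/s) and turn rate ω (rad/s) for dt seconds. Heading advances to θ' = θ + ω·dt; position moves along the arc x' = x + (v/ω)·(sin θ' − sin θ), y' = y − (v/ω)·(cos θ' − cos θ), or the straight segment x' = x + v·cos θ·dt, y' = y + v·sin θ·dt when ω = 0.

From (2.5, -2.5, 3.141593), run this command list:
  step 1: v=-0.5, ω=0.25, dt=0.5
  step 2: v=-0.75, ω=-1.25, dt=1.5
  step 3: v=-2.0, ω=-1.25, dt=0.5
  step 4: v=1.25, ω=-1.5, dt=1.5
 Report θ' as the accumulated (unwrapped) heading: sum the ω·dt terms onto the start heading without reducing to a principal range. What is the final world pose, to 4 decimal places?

(4.3583, -4.5814, -1.4834)

step 1: θ'=3.2666 (R=-2.0000) → pose (2.7493, -2.4844, 3.2666)
step 2: θ'=1.3916 (R=0.6000) → pose (3.4145, -3.1867, 1.3916)
step 3: θ'=0.7666 (R=1.6000) → pose (2.9501, -4.0539, 0.7666)
step 4: θ'=-1.4834 (R=-0.8333) → pose (4.3583, -4.5814, -1.4834)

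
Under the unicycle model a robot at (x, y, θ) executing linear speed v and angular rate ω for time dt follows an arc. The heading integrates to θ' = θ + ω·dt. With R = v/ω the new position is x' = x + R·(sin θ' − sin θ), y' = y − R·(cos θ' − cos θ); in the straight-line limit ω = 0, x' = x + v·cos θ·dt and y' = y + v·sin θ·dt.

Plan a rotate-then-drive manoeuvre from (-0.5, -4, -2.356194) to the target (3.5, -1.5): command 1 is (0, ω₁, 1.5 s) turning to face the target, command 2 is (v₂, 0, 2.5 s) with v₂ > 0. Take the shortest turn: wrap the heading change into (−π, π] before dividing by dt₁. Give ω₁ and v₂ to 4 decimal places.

ω₁ = 1.9432, v₂ = 1.8868

heading to target = atan2(-1.5−-4, 3.5−-0.5) = 0.5586
Δθ = wrap(0.5586 − -2.3562) = 2.9148; ω₁ = Δθ/dt₁ = 1.9432
distance = √((3.5−-0.5)² + (-1.5−-4)²) = 4.7170; v₂ = distance/dt₂ = 1.8868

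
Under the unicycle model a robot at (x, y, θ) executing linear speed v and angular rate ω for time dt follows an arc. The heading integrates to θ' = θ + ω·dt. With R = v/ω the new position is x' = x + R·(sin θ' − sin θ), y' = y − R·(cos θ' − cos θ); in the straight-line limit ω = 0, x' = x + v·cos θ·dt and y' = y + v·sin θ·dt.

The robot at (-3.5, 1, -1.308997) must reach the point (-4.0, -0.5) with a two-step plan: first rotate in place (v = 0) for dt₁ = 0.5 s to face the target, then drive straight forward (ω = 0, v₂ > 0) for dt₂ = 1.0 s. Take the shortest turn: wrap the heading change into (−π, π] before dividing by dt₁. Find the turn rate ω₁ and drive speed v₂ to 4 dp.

heading to target = atan2(-0.5−1, -4−-3.5) = -1.8925
Δθ = wrap(-1.8925 − -1.3090) = -0.5835; ω₁ = Δθ/dt₁ = -1.1671
distance = √((-4−-3.5)² + (-0.5−1)²) = 1.5811; v₂ = distance/dt₂ = 1.5811

ω₁ = -1.1671, v₂ = 1.5811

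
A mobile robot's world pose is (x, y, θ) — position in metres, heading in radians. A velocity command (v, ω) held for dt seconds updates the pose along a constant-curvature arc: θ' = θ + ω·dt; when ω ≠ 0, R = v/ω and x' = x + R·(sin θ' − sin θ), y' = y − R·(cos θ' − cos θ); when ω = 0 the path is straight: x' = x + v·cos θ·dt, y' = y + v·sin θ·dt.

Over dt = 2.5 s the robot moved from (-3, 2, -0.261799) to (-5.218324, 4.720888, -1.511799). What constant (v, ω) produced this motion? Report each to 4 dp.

v = -1.5000, ω = -0.5000

Δθ = -1.511799 − -0.261799 = -1.250000
ω = Δθ/dt = -1.250000/2.5 = -0.5000
R = −Δy/(cos θ' − cos θ) = 3.0000
v = R·ω = 3.0000·-0.5000 = -1.5000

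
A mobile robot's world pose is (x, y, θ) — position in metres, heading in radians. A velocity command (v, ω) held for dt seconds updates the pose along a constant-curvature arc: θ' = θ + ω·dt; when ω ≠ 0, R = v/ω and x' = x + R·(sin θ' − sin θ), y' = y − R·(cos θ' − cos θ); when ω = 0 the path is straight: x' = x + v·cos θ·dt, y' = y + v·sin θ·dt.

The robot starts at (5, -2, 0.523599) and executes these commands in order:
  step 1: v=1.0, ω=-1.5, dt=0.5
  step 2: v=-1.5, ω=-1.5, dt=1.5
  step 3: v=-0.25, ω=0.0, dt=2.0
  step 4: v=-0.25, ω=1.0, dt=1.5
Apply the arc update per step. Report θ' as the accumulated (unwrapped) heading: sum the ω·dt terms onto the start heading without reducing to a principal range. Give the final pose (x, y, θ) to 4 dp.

(5.5365, 0.4789, -0.9764)

step 1: θ'=-0.2264 (R=-0.6667) → pose (5.4830, -1.9277, -0.2264)
step 2: θ'=-2.4764 (R=1.0000) → pose (5.0902, -0.1664, -2.4764)
step 3: θ'=-2.4764 (straight) → pose (5.4836, 0.1422, -2.4764)
step 4: θ'=-0.9764 (R=-0.2500) → pose (5.5365, 0.4789, -0.9764)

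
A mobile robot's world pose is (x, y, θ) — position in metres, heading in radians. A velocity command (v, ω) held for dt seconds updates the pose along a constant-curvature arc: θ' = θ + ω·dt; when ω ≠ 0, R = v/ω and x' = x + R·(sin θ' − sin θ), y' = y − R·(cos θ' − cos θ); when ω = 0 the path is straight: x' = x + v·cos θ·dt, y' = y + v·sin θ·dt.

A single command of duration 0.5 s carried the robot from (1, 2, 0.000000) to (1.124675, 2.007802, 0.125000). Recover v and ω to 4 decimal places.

v = 0.2500, ω = 0.2500

Δθ = 0.125000 − 0.000000 = 0.125000
ω = Δθ/dt = 0.125000/0.5 = 0.2500
R = Δx/(sin θ' − sin θ) = 1.0000
v = R·ω = 1.0000·0.2500 = 0.2500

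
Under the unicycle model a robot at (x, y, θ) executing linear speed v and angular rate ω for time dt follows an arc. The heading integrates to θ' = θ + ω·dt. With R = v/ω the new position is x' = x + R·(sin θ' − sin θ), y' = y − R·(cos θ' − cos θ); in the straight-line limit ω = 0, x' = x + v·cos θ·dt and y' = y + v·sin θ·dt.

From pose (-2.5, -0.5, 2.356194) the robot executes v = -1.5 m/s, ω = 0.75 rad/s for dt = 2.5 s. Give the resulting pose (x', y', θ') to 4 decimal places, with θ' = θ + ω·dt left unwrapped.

θ' = 2.3562 + 0.75·2.5 = 4.2312
R = v/ω = -1.5/0.75 = -2.0000
x' = -2.5 + -2.0000·(sin 4.2312 − sin 2.3562) = 0.6871
y' = -0.5 − -2.0000·(cos 4.2312 − cos 2.3562) = -0.0115

(0.6871, -0.0115, 4.2312)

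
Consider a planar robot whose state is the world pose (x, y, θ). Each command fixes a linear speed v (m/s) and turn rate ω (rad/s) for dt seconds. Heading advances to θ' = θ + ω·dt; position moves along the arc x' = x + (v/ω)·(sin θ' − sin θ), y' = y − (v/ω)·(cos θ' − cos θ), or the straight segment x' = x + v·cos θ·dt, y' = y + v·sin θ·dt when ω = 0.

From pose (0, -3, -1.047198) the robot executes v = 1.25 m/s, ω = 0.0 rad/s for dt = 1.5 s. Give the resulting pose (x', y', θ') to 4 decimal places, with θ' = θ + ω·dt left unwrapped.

(0.9375, -4.6238, -1.0472)

θ' = -1.0472 + 0.0·1.5 = -1.0472
ω = 0 → straight: x' = 0 + 1.25·cos(-1.0472)·1.5 = 0.9375
y' = -3 + 1.25·sin(-1.0472)·1.5 = -4.6238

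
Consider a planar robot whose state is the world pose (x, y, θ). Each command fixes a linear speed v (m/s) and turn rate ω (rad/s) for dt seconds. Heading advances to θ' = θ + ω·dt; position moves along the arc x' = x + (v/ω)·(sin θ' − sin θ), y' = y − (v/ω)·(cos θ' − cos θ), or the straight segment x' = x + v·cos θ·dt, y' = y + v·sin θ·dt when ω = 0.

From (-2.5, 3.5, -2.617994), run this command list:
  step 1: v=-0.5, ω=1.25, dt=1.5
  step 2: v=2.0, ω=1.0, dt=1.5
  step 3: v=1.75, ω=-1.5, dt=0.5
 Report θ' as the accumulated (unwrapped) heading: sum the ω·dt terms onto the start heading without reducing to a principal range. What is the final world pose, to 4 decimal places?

step 1: θ'=-0.7430 (R=-0.4000) → pose (-2.4294, 4.1410, -0.7430)
step 2: θ'=0.7570 (R=2.0000) → pose (0.2971, 4.1601, 0.7570)
step 3: θ'=0.0070 (R=-1.1667) → pose (1.0901, 4.4787, 0.0070)

(1.0901, 4.4787, 0.0070)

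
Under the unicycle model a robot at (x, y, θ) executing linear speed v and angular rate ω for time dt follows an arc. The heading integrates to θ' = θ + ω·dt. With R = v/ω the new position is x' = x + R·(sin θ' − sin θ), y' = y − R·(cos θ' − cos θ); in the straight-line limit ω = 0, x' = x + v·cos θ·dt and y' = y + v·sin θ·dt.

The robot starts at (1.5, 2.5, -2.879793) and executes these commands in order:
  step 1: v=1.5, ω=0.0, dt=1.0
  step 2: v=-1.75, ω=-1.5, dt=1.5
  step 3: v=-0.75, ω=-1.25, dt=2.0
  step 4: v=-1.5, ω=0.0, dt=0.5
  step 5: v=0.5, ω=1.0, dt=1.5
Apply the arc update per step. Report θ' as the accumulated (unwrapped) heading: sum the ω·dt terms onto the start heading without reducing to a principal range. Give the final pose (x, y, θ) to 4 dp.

step 1: θ'=-2.8798 (straight) → pose (0.0511, 2.1118, -2.8798)
step 2: θ'=-5.1298 (R=1.1667) → pose (1.4196, 0.5119, -5.1298)
step 3: θ'=-7.6298 (R=0.6000) → pose (0.2861, 0.6217, -7.6298)
step 4: θ'=-7.6298 (straight) → pose (0.1194, 1.3530, -7.6298)
step 5: θ'=-6.1298 (R=0.5000) → pose (0.6832, 0.9700, -6.1298)

(0.6832, 0.9700, -6.1298)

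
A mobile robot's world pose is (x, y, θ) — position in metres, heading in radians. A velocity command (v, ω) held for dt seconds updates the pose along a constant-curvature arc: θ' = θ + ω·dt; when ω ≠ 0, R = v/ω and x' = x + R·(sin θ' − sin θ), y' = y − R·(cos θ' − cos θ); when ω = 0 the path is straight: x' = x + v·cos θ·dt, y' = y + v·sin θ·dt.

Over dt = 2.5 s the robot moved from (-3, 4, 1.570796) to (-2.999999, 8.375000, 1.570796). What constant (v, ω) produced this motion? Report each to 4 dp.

Δθ = 1.570796 − 1.570796 = 0.000000
ω = Δθ/dt = 0.000000/2.5 = 0.0000
ω = 0 → v = (Δx·cos θ + Δy·sin θ)/dt = 1.7500

v = 1.7500, ω = 0.0000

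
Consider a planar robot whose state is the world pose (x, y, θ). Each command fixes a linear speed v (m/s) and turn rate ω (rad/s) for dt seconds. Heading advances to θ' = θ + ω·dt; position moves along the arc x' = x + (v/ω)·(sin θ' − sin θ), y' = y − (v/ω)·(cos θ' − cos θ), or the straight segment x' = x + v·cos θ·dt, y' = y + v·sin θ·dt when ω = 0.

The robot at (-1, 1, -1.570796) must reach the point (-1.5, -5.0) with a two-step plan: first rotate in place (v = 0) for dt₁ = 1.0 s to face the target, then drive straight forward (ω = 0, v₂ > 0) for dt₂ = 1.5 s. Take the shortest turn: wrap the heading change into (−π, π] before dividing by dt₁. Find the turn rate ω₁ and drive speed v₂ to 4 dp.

ω₁ = -0.0831, v₂ = 4.0139

heading to target = atan2(-5−1, -1.5−-1) = -1.6539
Δθ = wrap(-1.6539 − -1.5708) = -0.0831; ω₁ = Δθ/dt₁ = -0.0831
distance = √((-1.5−-1)² + (-5−1)²) = 6.0208; v₂ = distance/dt₂ = 4.0139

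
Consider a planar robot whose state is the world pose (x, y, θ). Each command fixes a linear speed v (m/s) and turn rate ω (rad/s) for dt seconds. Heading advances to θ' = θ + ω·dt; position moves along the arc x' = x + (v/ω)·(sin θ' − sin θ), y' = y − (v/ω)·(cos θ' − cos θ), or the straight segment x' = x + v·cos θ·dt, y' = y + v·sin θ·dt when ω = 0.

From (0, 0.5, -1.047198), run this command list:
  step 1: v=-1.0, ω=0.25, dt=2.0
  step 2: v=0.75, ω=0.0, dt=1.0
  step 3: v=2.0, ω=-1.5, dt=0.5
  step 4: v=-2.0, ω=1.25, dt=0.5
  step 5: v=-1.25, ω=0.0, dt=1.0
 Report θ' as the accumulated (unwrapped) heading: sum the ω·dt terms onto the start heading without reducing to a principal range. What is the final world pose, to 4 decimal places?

(-1.6746, 2.3453, -0.6722)

step 1: θ'=-0.5472 (R=-4.0000) → pose (-1.3829, 1.9159, -0.5472)
step 2: θ'=-0.5472 (straight) → pose (-0.7424, 1.5257, -0.5472)
step 3: θ'=-1.2972 (R=-1.3333) → pose (-0.1524, 0.7473, -1.2972)
step 4: θ'=-0.6722 (R=-1.6000) → pose (-0.6966, 1.5669, -0.6722)
step 5: θ'=-0.6722 (straight) → pose (-1.6746, 2.3453, -0.6722)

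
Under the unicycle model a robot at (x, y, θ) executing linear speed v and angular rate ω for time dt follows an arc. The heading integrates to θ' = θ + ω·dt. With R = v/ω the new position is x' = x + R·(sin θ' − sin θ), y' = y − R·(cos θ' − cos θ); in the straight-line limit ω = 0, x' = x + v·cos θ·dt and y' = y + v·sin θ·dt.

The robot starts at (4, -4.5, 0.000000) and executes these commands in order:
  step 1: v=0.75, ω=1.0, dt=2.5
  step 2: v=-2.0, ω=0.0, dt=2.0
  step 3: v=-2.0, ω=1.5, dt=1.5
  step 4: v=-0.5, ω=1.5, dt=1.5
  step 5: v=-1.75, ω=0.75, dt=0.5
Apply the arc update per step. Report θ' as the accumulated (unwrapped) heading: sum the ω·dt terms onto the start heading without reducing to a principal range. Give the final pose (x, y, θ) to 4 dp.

(8.6939, -4.8697, 7.3750)

step 1: θ'=2.5000 (R=0.7500) → pose (4.4489, -3.1491, 2.5000)
step 2: θ'=2.5000 (straight) → pose (7.6534, -5.5430, 2.5000)
step 3: θ'=4.7500 (R=-1.3333) → pose (9.7838, -4.4247, 4.7500)
step 4: θ'=7.0000 (R=-0.3333) → pose (9.2317, -4.1859, 7.0000)
step 5: θ'=7.3750 (R=-2.3333) → pose (8.6939, -4.8697, 7.3750)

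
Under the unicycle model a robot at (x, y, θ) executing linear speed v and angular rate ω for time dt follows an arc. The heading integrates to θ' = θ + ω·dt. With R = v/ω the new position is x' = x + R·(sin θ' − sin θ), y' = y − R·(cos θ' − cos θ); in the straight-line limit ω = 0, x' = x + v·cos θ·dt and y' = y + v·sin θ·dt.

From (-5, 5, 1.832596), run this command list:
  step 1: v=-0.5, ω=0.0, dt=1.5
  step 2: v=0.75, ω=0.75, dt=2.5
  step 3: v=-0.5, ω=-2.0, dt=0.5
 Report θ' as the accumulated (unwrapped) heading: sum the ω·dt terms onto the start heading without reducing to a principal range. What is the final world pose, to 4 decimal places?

step 1: θ'=1.8326 (straight) → pose (-4.8059, 4.2756, 1.8326)
step 2: θ'=3.7076 (R=1.0000) → pose (-6.3081, 4.8608, 3.7076)
step 3: θ'=2.7076 (R=0.2500) → pose (-6.0689, 4.8766, 2.7076)

(-6.0689, 4.8766, 2.7076)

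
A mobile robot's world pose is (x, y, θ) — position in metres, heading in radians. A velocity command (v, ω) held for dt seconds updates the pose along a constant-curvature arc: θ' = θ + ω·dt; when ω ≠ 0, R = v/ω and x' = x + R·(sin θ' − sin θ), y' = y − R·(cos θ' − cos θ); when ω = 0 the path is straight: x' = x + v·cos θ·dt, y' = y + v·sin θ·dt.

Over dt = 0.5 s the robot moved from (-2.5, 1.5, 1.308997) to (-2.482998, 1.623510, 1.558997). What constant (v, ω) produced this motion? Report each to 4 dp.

Δθ = 1.558997 − 1.308997 = 0.250000
ω = Δθ/dt = 0.250000/0.5 = 0.5000
R = −Δy/(cos θ' − cos θ) = 0.5000
v = R·ω = 0.5000·0.5000 = 0.2500

v = 0.2500, ω = 0.5000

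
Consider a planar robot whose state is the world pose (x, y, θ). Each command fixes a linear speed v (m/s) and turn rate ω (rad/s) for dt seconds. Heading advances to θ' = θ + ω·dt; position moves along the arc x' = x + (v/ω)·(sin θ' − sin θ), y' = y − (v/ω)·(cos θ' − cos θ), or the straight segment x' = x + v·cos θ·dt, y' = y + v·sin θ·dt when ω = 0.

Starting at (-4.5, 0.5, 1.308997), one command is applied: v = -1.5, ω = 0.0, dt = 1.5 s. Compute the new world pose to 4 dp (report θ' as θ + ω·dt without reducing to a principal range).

(-5.0823, -1.6733, 1.3090)

θ' = 1.3090 + 0.0·1.5 = 1.3090
ω = 0 → straight: x' = -4.5 + -1.5·cos(1.3090)·1.5 = -5.0823
y' = 0.5 + -1.5·sin(1.3090)·1.5 = -1.6733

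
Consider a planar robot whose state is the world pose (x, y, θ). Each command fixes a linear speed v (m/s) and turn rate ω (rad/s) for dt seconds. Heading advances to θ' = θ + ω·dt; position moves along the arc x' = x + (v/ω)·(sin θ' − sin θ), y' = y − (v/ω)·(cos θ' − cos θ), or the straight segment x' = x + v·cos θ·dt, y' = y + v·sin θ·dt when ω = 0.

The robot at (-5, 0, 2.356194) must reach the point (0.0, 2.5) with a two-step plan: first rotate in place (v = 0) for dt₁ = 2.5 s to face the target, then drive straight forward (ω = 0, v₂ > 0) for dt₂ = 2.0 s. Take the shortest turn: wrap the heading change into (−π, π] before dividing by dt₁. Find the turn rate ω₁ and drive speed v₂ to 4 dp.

heading to target = atan2(2.5−0, 0−-5) = 0.4636
Δθ = wrap(0.4636 − 2.3562) = -1.8925; ω₁ = Δθ/dt₁ = -0.7570
distance = √((0−-5)² + (2.5−0)²) = 5.5902; v₂ = distance/dt₂ = 2.7951

ω₁ = -0.7570, v₂ = 2.7951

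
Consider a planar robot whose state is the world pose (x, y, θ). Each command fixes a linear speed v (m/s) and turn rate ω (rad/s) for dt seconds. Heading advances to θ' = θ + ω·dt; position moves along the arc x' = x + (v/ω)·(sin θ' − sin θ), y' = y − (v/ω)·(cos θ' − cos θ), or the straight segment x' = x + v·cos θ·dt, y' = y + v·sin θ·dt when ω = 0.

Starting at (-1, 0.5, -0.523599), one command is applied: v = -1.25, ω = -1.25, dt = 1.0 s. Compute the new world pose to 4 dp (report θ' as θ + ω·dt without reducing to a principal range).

θ' = -0.5236 + -1.25·1.0 = -1.7736
R = v/ω = -1.25/-1.25 = 1.0000
x' = -1 + 1.0000·(sin -1.7736 − sin -0.5236) = -1.4795
y' = 0.5 − 1.0000·(cos -1.7736 − cos -0.5236) = 1.5674

(-1.4795, 1.5674, -1.7736)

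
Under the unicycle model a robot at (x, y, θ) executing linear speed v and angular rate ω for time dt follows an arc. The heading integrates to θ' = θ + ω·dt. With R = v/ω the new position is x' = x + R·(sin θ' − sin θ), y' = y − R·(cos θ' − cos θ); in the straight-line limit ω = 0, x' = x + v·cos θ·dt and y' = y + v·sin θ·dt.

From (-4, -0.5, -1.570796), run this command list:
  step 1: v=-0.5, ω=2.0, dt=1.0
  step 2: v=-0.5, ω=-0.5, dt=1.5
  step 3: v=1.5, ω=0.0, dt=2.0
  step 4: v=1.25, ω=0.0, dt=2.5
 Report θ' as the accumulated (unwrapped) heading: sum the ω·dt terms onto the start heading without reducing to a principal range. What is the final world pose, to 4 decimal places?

step 1: θ'=0.4292 (R=-0.2500) → pose (-4.3540, -0.2727, 0.4292)
step 2: θ'=-0.3208 (R=1.0000) → pose (-5.0855, -0.3124, -0.3208)
step 3: θ'=-0.3208 (straight) → pose (-2.2386, -1.2583, -0.3208)
step 4: θ'=-0.3208 (straight) → pose (0.7270, -2.2437, -0.3208)

(0.7270, -2.2437, -0.3208)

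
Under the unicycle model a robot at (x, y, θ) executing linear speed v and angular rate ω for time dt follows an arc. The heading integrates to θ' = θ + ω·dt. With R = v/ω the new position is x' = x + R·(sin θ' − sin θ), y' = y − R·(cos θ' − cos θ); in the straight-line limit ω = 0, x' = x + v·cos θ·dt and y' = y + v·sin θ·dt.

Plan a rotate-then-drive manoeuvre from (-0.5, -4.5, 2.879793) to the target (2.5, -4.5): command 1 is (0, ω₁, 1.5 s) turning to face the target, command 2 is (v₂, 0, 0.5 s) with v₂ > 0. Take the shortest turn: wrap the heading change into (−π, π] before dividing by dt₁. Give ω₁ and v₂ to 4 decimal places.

ω₁ = -1.9199, v₂ = 6.0000

heading to target = atan2(-4.5−-4.5, 2.5−-0.5) = 0.0000
Δθ = wrap(0.0000 − 2.8798) = -2.8798; ω₁ = Δθ/dt₁ = -1.9199
distance = √((2.5−-0.5)² + (-4.5−-4.5)²) = 3.0000; v₂ = distance/dt₂ = 6.0000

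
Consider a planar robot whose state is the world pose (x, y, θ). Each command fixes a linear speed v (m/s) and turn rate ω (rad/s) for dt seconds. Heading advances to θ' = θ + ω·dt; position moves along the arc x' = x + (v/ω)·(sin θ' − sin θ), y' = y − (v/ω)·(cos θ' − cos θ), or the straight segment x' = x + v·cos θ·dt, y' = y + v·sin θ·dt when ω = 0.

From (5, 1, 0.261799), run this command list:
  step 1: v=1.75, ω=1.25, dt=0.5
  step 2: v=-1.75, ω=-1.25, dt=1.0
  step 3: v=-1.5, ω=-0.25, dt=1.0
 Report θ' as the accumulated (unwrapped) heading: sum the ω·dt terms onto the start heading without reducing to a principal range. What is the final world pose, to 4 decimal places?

(2.8190, 1.7454, -0.6132)

step 1: θ'=0.8868 (R=1.4000) → pose (5.7227, 1.4676, 0.8868)
step 2: θ'=-0.3632 (R=1.4000) → pose (4.1403, 1.0436, -0.3632)
step 3: θ'=-0.6132 (R=6.0000) → pose (2.8190, 1.7454, -0.6132)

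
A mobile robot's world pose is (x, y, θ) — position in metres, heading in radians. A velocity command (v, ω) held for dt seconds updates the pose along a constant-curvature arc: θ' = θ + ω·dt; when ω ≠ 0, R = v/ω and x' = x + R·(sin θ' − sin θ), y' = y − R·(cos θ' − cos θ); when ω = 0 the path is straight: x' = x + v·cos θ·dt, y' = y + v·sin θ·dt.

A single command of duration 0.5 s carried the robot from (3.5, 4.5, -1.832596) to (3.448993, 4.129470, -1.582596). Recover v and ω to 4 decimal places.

v = 0.7500, ω = 0.5000

Δθ = -1.582596 − -1.832596 = 0.250000
ω = Δθ/dt = 0.250000/0.5 = 0.5000
R = −Δy/(cos θ' − cos θ) = 1.5000
v = R·ω = 1.5000·0.5000 = 0.7500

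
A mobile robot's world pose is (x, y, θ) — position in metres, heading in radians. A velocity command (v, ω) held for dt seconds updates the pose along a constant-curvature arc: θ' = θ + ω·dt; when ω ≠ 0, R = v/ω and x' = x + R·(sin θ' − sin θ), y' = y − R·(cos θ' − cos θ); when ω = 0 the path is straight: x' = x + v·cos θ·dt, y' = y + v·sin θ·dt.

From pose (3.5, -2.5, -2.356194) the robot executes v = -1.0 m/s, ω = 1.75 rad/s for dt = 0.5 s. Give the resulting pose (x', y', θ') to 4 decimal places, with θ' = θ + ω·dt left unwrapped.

θ' = -2.3562 + 1.75·0.5 = -1.4812
R = v/ω = -1.0/1.75 = -0.5714
x' = 3.5 + -0.5714·(sin -1.4812 − sin -2.3562) = 3.6651
y' = -2.5 − -0.5714·(cos -1.4812 − cos -2.3562) = -2.0448

(3.6651, -2.0448, -1.4812)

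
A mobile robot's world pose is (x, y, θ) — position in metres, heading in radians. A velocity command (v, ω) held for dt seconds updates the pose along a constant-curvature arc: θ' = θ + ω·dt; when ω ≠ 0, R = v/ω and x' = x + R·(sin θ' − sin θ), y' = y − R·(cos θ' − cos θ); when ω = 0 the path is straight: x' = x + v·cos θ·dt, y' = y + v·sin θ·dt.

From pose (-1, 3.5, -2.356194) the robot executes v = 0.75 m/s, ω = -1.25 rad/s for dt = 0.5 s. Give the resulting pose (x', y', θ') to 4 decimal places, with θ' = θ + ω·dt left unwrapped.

(-1.3284, 3.3320, -2.9812)

θ' = -2.3562 + -1.25·0.5 = -2.9812
R = v/ω = 0.75/-1.25 = -0.6000
x' = -1 + -0.6000·(sin -2.9812 − sin -2.3562) = -1.3284
y' = 3.5 − -0.6000·(cos -2.9812 − cos -2.3562) = 3.3320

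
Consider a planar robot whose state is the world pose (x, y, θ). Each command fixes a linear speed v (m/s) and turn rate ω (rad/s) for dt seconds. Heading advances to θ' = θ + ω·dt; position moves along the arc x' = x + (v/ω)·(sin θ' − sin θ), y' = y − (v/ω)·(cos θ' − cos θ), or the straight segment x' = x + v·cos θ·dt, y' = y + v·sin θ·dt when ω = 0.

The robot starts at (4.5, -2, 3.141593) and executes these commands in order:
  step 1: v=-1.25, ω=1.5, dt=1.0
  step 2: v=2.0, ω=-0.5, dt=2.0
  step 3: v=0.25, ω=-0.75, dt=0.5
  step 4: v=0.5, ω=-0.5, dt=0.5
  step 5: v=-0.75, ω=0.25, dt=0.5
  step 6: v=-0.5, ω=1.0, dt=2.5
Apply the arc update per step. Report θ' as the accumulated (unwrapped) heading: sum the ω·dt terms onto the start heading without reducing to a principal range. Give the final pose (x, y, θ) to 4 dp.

(3.5646, -3.6140, 5.6416)

step 1: θ'=4.6416 (R=-0.8333) → pose (5.3312, -1.2256, 4.6416)
step 2: θ'=3.6416 (R=-4.0000) → pose (3.2590, -4.4530, 3.6416)
step 3: θ'=3.2666 (R=-0.3333) → pose (3.1407, -4.4912, 3.2666)
step 4: θ'=3.0166 (R=-1.0000) → pose (2.8914, -4.4912, 3.0166)
step 5: θ'=3.1416 (R=-3.0000) → pose (3.2654, -4.5146, 3.1416)
step 6: θ'=5.6416 (R=-0.5000) → pose (3.5646, -3.6140, 5.6416)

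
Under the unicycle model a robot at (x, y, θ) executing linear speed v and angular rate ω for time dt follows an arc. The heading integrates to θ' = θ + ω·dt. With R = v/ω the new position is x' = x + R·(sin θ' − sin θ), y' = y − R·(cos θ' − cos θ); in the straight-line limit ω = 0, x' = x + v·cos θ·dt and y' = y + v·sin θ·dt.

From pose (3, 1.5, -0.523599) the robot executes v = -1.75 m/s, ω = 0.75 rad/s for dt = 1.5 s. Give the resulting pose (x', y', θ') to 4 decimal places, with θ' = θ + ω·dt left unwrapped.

(0.5131, 1.4032, 0.6014)

θ' = -0.5236 + 0.75·1.5 = 0.6014
R = v/ω = -1.75/0.75 = -2.3333
x' = 3 + -2.3333·(sin 0.6014 − sin -0.5236) = 0.5131
y' = 1.5 − -2.3333·(cos 0.6014 − cos -0.5236) = 1.4032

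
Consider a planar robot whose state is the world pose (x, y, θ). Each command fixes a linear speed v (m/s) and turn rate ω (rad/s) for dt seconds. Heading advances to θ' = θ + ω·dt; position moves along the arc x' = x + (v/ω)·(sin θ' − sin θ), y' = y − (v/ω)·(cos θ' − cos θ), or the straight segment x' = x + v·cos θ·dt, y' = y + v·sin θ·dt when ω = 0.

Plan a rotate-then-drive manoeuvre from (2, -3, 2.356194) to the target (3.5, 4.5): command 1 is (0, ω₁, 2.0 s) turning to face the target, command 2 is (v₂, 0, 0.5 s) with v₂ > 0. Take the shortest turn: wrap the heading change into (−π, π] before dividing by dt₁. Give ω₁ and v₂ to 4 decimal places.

ω₁ = -0.4914, v₂ = 15.2971

heading to target = atan2(4.5−-3, 3.5−2) = 1.3734
Δθ = wrap(1.3734 − 2.3562) = -0.9828; ω₁ = Δθ/dt₁ = -0.4914
distance = √((3.5−2)² + (4.5−-3)²) = 7.6485; v₂ = distance/dt₂ = 15.2971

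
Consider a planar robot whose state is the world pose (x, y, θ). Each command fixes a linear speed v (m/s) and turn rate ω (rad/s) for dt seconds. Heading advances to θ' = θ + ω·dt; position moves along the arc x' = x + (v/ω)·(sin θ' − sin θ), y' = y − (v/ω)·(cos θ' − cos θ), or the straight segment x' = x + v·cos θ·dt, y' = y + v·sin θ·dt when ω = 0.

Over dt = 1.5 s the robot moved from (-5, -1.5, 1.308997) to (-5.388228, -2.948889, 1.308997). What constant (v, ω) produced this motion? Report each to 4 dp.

Δθ = 1.308997 − 1.308997 = 0.000000
ω = Δθ/dt = 0.000000/1.5 = 0.0000
ω = 0 → v = (Δx·cos θ + Δy·sin θ)/dt = -1.0000

v = -1.0000, ω = 0.0000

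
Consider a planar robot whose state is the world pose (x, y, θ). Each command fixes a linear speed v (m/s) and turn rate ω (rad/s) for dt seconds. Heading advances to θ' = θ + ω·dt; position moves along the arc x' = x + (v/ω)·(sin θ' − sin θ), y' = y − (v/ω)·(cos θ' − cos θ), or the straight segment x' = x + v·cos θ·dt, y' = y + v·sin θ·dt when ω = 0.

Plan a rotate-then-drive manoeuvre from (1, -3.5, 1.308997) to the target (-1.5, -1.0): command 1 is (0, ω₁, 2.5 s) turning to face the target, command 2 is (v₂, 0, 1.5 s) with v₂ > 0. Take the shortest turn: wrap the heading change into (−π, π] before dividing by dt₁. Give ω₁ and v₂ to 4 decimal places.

heading to target = atan2(-1−-3.5, -1.5−1) = 2.3562
Δθ = wrap(2.3562 − 1.3090) = 1.0472; ω₁ = Δθ/dt₁ = 0.4189
distance = √((-1.5−1)² + (-1−-3.5)²) = 3.5355; v₂ = distance/dt₂ = 2.3570

ω₁ = 0.4189, v₂ = 2.3570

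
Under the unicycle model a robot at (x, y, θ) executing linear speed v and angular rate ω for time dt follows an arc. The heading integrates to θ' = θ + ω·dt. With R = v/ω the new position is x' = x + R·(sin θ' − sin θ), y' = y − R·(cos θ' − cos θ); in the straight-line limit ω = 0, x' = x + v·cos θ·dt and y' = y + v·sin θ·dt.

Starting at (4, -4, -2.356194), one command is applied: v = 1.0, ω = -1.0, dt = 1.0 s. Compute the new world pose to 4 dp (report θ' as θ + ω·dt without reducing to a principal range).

θ' = -2.3562 + -1.0·1.0 = -3.3562
R = v/ω = 1.0/-1.0 = -1.0000
x' = 4 + -1.0000·(sin -3.3562 − sin -2.3562) = 3.0799
y' = -4 − -1.0000·(cos -3.3562 − cos -2.3562) = -4.2700

(3.0799, -4.2700, -3.3562)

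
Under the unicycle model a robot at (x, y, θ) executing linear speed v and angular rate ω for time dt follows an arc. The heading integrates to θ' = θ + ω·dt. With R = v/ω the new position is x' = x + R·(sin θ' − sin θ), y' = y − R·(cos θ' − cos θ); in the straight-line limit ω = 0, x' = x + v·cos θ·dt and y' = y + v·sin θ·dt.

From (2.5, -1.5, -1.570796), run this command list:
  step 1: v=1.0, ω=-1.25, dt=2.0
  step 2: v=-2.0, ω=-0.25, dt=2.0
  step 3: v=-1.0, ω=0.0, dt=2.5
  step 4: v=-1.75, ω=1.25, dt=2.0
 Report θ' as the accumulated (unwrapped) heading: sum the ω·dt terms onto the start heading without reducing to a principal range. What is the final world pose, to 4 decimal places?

step 1: θ'=-4.0708 (R=-0.8000) → pose (1.0591, -1.9788, -4.0708)
step 2: θ'=-4.5708 (R=8.0000) → pose (2.5699, -5.6376, -4.5708)
step 3: θ'=-4.5708 (straight) → pose (2.9227, -8.1126, -4.5708)
step 4: θ'=-2.0708 (R=-1.4000) → pose (5.5373, -8.5862, -2.0708)

(5.5373, -8.5862, -2.0708)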